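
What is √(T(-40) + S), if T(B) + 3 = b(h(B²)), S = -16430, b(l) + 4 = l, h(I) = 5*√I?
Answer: I*√16237 ≈ 127.42*I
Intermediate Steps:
b(l) = -4 + l
T(B) = -7 + 5*√(B²) (T(B) = -3 + (-4 + 5*√(B²)) = -7 + 5*√(B²))
√(T(-40) + S) = √((-7 + 5*√((-40)²)) - 16430) = √((-7 + 5*√1600) - 16430) = √((-7 + 5*40) - 16430) = √((-7 + 200) - 16430) = √(193 - 16430) = √(-16237) = I*√16237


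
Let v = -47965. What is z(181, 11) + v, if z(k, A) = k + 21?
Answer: -47763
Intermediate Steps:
z(k, A) = 21 + k
z(181, 11) + v = (21 + 181) - 47965 = 202 - 47965 = -47763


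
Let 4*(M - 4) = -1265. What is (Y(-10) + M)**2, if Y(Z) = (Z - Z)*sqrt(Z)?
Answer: 1560001/16 ≈ 97500.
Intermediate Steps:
Y(Z) = 0 (Y(Z) = 0*sqrt(Z) = 0)
M = -1249/4 (M = 4 + (1/4)*(-1265) = 4 - 1265/4 = -1249/4 ≈ -312.25)
(Y(-10) + M)**2 = (0 - 1249/4)**2 = (-1249/4)**2 = 1560001/16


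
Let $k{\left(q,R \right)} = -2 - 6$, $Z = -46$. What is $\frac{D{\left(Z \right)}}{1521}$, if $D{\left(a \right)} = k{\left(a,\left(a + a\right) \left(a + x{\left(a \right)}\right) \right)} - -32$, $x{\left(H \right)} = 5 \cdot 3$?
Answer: $\frac{8}{507} \approx 0.015779$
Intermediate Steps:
$x{\left(H \right)} = 15$
$k{\left(q,R \right)} = -8$ ($k{\left(q,R \right)} = -2 - 6 = -8$)
$D{\left(a \right)} = 24$ ($D{\left(a \right)} = -8 - -32 = -8 + 32 = 24$)
$\frac{D{\left(Z \right)}}{1521} = \frac{24}{1521} = 24 \cdot \frac{1}{1521} = \frac{8}{507}$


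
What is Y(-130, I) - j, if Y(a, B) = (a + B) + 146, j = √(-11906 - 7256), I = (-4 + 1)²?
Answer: 25 - I*√19162 ≈ 25.0 - 138.43*I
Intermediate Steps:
I = 9 (I = (-3)² = 9)
j = I*√19162 (j = √(-19162) = I*√19162 ≈ 138.43*I)
Y(a, B) = 146 + B + a (Y(a, B) = (B + a) + 146 = 146 + B + a)
Y(-130, I) - j = (146 + 9 - 130) - I*√19162 = 25 - I*√19162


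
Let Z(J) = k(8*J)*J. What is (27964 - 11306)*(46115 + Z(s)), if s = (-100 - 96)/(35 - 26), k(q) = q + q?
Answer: 72461816918/81 ≈ 8.9459e+8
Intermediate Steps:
k(q) = 2*q
s = -196/9 ≈ -21.778
Z(J) = 16*J**2 (Z(J) = (2*(8*J))*J = (16*J)*J = 16*J**2)
(27964 - 11306)*(46115 + Z(s)) = (27964 - 11306)*(46115 + 16*(-196/9)**2) = 16658*(46115 + 16*(38416/81)) = 16658*(46115 + 614656/81) = 16658*(4349971/81) = 72461816918/81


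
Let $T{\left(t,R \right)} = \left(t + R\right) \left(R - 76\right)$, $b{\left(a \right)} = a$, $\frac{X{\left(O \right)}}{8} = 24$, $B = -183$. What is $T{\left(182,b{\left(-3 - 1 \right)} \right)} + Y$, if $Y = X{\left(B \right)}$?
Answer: $-14048$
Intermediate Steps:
$X{\left(O \right)} = 192$ ($X{\left(O \right)} = 8 \cdot 24 = 192$)
$Y = 192$
$T{\left(t,R \right)} = \left(-76 + R\right) \left(R + t\right)$ ($T{\left(t,R \right)} = \left(R + t\right) \left(-76 + R\right) = \left(-76 + R\right) \left(R + t\right)$)
$T{\left(182,b{\left(-3 - 1 \right)} \right)} + Y = \left(\left(-3 - 1\right)^{2} - 76 \left(-3 - 1\right) - 13832 + \left(-3 - 1\right) 182\right) + 192 = \left(\left(-4\right)^{2} - -304 - 13832 - 728\right) + 192 = \left(16 + 304 - 13832 - 728\right) + 192 = -14240 + 192 = -14048$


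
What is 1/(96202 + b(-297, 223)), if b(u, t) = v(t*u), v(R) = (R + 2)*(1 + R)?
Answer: 1/4386442872 ≈ 2.2798e-10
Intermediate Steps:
v(R) = (1 + R)*(2 + R) (v(R) = (2 + R)*(1 + R) = (1 + R)*(2 + R))
b(u, t) = 2 + t**2*u**2 + 3*t*u (b(u, t) = 2 + (t*u)**2 + 3*(t*u) = 2 + t**2*u**2 + 3*t*u)
1/(96202 + b(-297, 223)) = 1/(96202 + (2 + 223**2*(-297)**2 + 3*223*(-297))) = 1/(96202 + (2 + 49729*88209 - 198693)) = 1/(96202 + (2 + 4386545361 - 198693)) = 1/(96202 + 4386346670) = 1/4386442872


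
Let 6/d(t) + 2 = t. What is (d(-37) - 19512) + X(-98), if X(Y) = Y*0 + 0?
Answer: -253658/13 ≈ -19512.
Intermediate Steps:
X(Y) = 0 (X(Y) = 0 + 0 = 0)
d(t) = 6/(-2 + t)
(d(-37) - 19512) + X(-98) = (6/(-2 - 37) - 19512) + 0 = (6/(-39) - 19512) + 0 = (6*(-1/39) - 19512) + 0 = (-2/13 - 19512) + 0 = -253658/13 + 0 = -253658/13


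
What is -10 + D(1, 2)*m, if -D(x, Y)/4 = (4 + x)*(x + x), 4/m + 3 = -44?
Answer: -310/47 ≈ -6.5957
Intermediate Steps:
m = -4/47 (m = 4/(-3 - 44) = 4/(-47) = 4*(-1/47) = -4/47 ≈ -0.085106)
D(x, Y) = -8*x*(4 + x) (D(x, Y) = -4*(4 + x)*(x + x) = -4*(4 + x)*2*x = -8*x*(4 + x))
-10 + D(1, 2)*m = -10 - 8*1*(4 + 1)*(-4/47) = -10 - 8*1*5*(-4/47) = -10 - 40*(-4/47) = -10 + 160/47 = -310/47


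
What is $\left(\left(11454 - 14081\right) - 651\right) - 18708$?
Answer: $-21986$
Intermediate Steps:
$\left(\left(11454 - 14081\right) - 651\right) - 18708 = \left(-2627 - 651\right) - 18708 = -3278 - 18708 = -21986$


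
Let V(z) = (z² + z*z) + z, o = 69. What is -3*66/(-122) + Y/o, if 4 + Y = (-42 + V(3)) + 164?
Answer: 15310/4209 ≈ 3.6374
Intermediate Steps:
V(z) = z + 2*z² (V(z) = (z² + z²) + z = 2*z² + z = z + 2*z²)
Y = 139 (Y = -4 + ((-42 + 3*(1 + 2*3)) + 164) = -4 + ((-42 + 3*(1 + 6)) + 164) = -4 + ((-42 + 3*7) + 164) = -4 + ((-42 + 21) + 164) = -4 + (-21 + 164) = -4 + 143 = 139)
-3*66/(-122) + Y/o = -3*66/(-122) + 139/69 = -198*(-1/122) + 139*(1/69) = 99/61 + 139/69 = 15310/4209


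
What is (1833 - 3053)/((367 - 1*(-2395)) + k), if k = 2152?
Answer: -610/2457 ≈ -0.24827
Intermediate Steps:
(1833 - 3053)/((367 - 1*(-2395)) + k) = (1833 - 3053)/((367 - 1*(-2395)) + 2152) = -1220/((367 + 2395) + 2152) = -1220/(2762 + 2152) = -1220/4914 = -1220*1/4914 = -610/2457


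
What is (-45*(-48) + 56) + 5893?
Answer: 8109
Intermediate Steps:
(-45*(-48) + 56) + 5893 = (2160 + 56) + 5893 = 2216 + 5893 = 8109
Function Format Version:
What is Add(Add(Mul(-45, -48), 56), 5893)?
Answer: 8109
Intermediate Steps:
Add(Add(Mul(-45, -48), 56), 5893) = Add(Add(2160, 56), 5893) = Add(2216, 5893) = 8109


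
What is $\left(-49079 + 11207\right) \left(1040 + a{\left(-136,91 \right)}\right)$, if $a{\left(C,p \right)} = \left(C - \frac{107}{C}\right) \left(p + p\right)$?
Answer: $\frac{15174164772}{17} \approx 8.926 \cdot 10^{8}$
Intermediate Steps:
$a{\left(C,p \right)} = 2 p \left(C - \frac{107}{C}\right)$ ($a{\left(C,p \right)} = \left(C - \frac{107}{C}\right) 2 p = 2 p \left(C - \frac{107}{C}\right)$)
$\left(-49079 + 11207\right) \left(1040 + a{\left(-136,91 \right)}\right) = \left(-49079 + 11207\right) \left(1040 + 2 \cdot 91 \frac{1}{-136} \left(-107 + \left(-136\right)^{2}\right)\right) = - 37872 \left(1040 + 2 \cdot 91 \left(- \frac{1}{136}\right) \left(-107 + 18496\right)\right) = - 37872 \left(1040 + 2 \cdot 91 \left(- \frac{1}{136}\right) 18389\right) = - 37872 \left(1040 - \frac{1673399}{68}\right) = \left(-37872\right) \left(- \frac{1602679}{68}\right) = \frac{15174164772}{17}$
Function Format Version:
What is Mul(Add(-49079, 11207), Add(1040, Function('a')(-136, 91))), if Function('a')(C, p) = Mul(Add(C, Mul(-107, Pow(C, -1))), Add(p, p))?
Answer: Rational(15174164772, 17) ≈ 8.9260e+8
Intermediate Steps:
Function('a')(C, p) = Mul(2, p, Add(C, Mul(-107, Pow(C, -1)))) (Function('a')(C, p) = Mul(Add(C, Mul(-107, Pow(C, -1))), Mul(2, p)) = Mul(2, p, Add(C, Mul(-107, Pow(C, -1)))))
Mul(Add(-49079, 11207), Add(1040, Function('a')(-136, 91))) = Mul(Add(-49079, 11207), Add(1040, Mul(2, 91, Pow(-136, -1), Add(-107, Pow(-136, 2))))) = Mul(-37872, Add(1040, Mul(2, 91, Rational(-1, 136), Add(-107, 18496)))) = Mul(-37872, Add(1040, Mul(2, 91, Rational(-1, 136), 18389))) = Mul(-37872, Add(1040, Rational(-1673399, 68))) = Mul(-37872, Rational(-1602679, 68)) = Rational(15174164772, 17)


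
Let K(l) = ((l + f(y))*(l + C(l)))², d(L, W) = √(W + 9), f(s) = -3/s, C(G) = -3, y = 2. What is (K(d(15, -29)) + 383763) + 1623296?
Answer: 8027577/4 + 279*I*√5 ≈ 2.0069e+6 + 623.86*I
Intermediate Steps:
d(L, W) = √(9 + W)
K(l) = (-3 + l)²*(-3/2 + l)² (K(l) = ((l - 3/2)*(l - 3))² = ((l - 3*½)*(-3 + l))² = ((l - 3/2)*(-3 + l))² = ((-3/2 + l)*(-3 + l))² = ((-3 + l)*(-3/2 + l))² = (-3 + l)²*(-3/2 + l)²)
(K(d(15, -29)) + 383763) + 1623296 = ((-3 + √(9 - 29))²*(-3 + 2*√(9 - 29))²/4 + 383763) + 1623296 = ((-3 + √(-20))²*(-3 + 2*√(-20))²/4 + 383763) + 1623296 = ((-3 + 2*I*√5)²*(-3 + 2*(2*I*√5))²/4 + 383763) + 1623296 = ((-3 + 2*I*√5)²*(-3 + 4*I*√5)²/4 + 383763) + 1623296 = (383763 + (-3 + 2*I*√5)²*(-3 + 4*I*√5)²/4) + 1623296 = 2007059 + (-3 + 2*I*√5)²*(-3 + 4*I*√5)²/4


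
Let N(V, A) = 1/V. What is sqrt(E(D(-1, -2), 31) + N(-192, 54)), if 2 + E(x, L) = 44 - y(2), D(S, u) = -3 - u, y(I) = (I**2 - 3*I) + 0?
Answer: sqrt(25341)/24 ≈ 6.6329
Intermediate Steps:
y(I) = I**2 - 3*I
E(x, L) = 44 (E(x, L) = -2 + (44 - 2*(-3 + 2)) = -2 + (44 - 2*(-1)) = -2 + (44 - 1*(-2)) = -2 + (44 + 2) = -2 + 46 = 44)
sqrt(E(D(-1, -2), 31) + N(-192, 54)) = sqrt(44 + 1/(-192)) = sqrt(44 - 1/192) = sqrt(8447/192) = sqrt(25341)/24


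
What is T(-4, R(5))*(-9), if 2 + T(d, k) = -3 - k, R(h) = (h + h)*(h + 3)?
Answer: 765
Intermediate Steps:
R(h) = 2*h*(3 + h) (R(h) = (2*h)*(3 + h) = 2*h*(3 + h))
T(d, k) = -5 - k (T(d, k) = -2 + (-3 - k) = -5 - k)
T(-4, R(5))*(-9) = (-5 - 2*5*(3 + 5))*(-9) = (-5 - 2*5*8)*(-9) = (-5 - 1*80)*(-9) = (-5 - 80)*(-9) = -85*(-9) = 765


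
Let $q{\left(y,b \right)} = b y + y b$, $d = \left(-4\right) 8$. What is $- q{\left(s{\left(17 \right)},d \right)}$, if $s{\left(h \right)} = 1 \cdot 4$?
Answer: $256$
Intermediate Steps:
$s{\left(h \right)} = 4$
$d = -32$
$q{\left(y,b \right)} = 2 b y$ ($q{\left(y,b \right)} = b y + b y = 2 b y$)
$- q{\left(s{\left(17 \right)},d \right)} = - 2 \left(-32\right) 4 = \left(-1\right) \left(-256\right) = 256$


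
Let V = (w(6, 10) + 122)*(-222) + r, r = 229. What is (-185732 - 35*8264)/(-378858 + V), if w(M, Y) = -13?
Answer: 474972/402827 ≈ 1.1791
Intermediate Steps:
V = -23969 (V = (-13 + 122)*(-222) + 229 = 109*(-222) + 229 = -24198 + 229 = -23969)
(-185732 - 35*8264)/(-378858 + V) = (-185732 - 35*8264)/(-378858 - 23969) = (-185732 - 289240)/(-402827) = -474972*(-1/402827) = 474972/402827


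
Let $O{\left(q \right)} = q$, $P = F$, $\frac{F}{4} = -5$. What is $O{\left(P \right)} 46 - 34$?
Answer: $-954$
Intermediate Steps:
$F = -20$ ($F = 4 \left(-5\right) = -20$)
$P = -20$
$O{\left(P \right)} 46 - 34 = \left(-20\right) 46 - 34 = -920 - 34 = -954$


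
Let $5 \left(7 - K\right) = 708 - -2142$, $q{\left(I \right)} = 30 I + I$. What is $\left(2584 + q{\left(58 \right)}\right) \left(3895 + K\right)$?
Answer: $14600824$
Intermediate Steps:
$q{\left(I \right)} = 31 I$
$K = -563$ ($K = 7 - \frac{708 - -2142}{5} = 7 - \frac{708 + 2142}{5} = 7 - 570 = -563$)
$\left(2584 + q{\left(58 \right)}\right) \left(3895 + K\right) = \left(2584 + 31 \cdot 58\right) \left(3895 - 563\right) = \left(2584 + 1798\right) 3332 = 4382 \cdot 3332 = 14600824$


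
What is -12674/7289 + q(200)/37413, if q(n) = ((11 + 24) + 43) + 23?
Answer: -473436173/272703357 ≈ -1.7361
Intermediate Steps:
q(n) = 101 (q(n) = (35 + 43) + 23 = 78 + 23 = 101)
-12674/7289 + q(200)/37413 = -12674/7289 + 101/37413 = -473436173/272703357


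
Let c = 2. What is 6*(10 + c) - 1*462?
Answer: -390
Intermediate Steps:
6*(10 + c) - 1*462 = 6*(10 + 2) - 1*462 = 6*12 - 462 = 72 - 462 = -390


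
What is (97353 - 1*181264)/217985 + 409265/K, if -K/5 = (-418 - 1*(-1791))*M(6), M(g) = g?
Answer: -18533985023/1795760430 ≈ -10.321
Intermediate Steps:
K = -41190 (K = -5*(-418 - 1*(-1791))*6 = -5*(-418 + 1791)*6 = -6865*6 = -5*8238 = -41190)
(97353 - 1*181264)/217985 + 409265/K = (97353 - 1*181264)/217985 + 409265/(-41190) = (97353 - 181264)*(1/217985) + 409265*(-1/41190) = -83911*1/217985 - 81853/8238 = -83911/217985 - 81853/8238 = -18533985023/1795760430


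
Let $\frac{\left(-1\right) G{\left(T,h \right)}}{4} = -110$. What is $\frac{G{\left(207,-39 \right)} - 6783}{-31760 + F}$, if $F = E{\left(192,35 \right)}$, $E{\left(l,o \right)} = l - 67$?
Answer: $\frac{6343}{31635} \approx 0.20051$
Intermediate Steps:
$E{\left(l,o \right)} = -67 + l$
$G{\left(T,h \right)} = 440$ ($G{\left(T,h \right)} = \left(-4\right) \left(-110\right) = 440$)
$F = 125$ ($F = -67 + 192 = 125$)
$\frac{G{\left(207,-39 \right)} - 6783}{-31760 + F} = \frac{440 - 6783}{-31760 + 125} = - \frac{6343}{-31635} = \left(-6343\right) \left(- \frac{1}{31635}\right) = \frac{6343}{31635}$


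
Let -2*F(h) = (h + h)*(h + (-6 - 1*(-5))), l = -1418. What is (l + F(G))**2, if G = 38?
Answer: 7974976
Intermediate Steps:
F(h) = -h*(-1 + h) (F(h) = -(h + h)*(h + (-6 - 1*(-5)))/2 = -2*h*(h + (-6 + 5))/2 = -2*h*(h - 1)/2 = -2*h*(-1 + h)/2 = -h*(-1 + h))
(l + F(G))**2 = (-1418 + 38*(1 - 1*38))**2 = (-1418 + 38*(1 - 38))**2 = (-1418 + 38*(-37))**2 = (-1418 - 1406)**2 = (-2824)**2 = 7974976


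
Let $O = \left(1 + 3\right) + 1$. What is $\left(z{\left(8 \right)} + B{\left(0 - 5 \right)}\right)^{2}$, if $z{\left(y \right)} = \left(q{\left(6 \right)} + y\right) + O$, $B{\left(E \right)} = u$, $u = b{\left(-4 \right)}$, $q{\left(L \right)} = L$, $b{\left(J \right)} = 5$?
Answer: $576$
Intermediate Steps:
$u = 5$
$O = 5$ ($O = 4 + 1 = 5$)
$B{\left(E \right)} = 5$
$z{\left(y \right)} = 11 + y$ ($z{\left(y \right)} = \left(6 + y\right) + 5 = 11 + y$)
$\left(z{\left(8 \right)} + B{\left(0 - 5 \right)}\right)^{2} = \left(\left(11 + 8\right) + 5\right)^{2} = \left(19 + 5\right)^{2} = 24^{2} = 576$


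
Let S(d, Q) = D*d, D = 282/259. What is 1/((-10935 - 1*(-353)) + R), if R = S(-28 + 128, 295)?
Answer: -259/2712538 ≈ -9.5483e-5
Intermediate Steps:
D = 282/259 (D = 282*(1/259) = 282/259 ≈ 1.0888)
S(d, Q) = 282*d/259
R = 28200/259 (R = 282*(-28 + 128)/259 = (282/259)*100 = 28200/259 ≈ 108.88)
1/((-10935 - 1*(-353)) + R) = 1/((-10935 - 1*(-353)) + 28200/259) = 1/((-10935 + 353) + 28200/259) = 1/(-10582 + 28200/259) = 1/(-2712538/259) = -259/2712538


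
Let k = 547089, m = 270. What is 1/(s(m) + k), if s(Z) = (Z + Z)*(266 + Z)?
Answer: 1/836529 ≈ 1.1954e-6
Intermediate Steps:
s(Z) = 2*Z*(266 + Z) (s(Z) = (2*Z)*(266 + Z) = 2*Z*(266 + Z))
1/(s(m) + k) = 1/(2*270*(266 + 270) + 547089) = 1/(2*270*536 + 547089) = 1/(289440 + 547089) = 1/836529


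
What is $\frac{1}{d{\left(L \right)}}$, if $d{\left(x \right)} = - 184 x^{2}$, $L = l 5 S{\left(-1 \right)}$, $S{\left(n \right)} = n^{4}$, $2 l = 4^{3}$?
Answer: $- \frac{1}{4710400} \approx -2.123 \cdot 10^{-7}$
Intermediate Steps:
$l = 32$ ($l = \frac{4^{3}}{2} = \frac{1}{2} \cdot 64 = 32$)
$L = 160$ ($L = 32 \cdot 5 \left(-1\right)^{4} = 160 \cdot 1 = 160$)
$\frac{1}{d{\left(L \right)}} = \frac{1}{\left(-184\right) 160^{2}} = \frac{1}{\left(-184\right) 25600} = \frac{1}{-4710400} = - \frac{1}{4710400}$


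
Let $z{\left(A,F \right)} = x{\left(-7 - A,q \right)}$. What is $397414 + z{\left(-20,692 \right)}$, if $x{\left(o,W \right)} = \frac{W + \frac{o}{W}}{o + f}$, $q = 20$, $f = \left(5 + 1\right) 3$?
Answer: $\frac{246397093}{620} \approx 3.9741 \cdot 10^{5}$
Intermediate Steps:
$f = 18$ ($f = 6 \cdot 3 = 18$)
$x{\left(o,W \right)} = \frac{W + \frac{o}{W}}{18 + o}$ ($x{\left(o,W \right)} = \frac{W + \frac{o}{W}}{o + 18} = \frac{W + \frac{o}{W}}{18 + o}$)
$z{\left(A,F \right)} = \frac{393 - A}{20 \left(11 - A\right)}$ ($z{\left(A,F \right)} = \frac{\left(-7 - A\right) + 20^{2}}{20 \left(18 - \left(7 + A\right)\right)} = \frac{\left(-7 - A\right) + 400}{20 \left(11 - A\right)} = \frac{393 - A}{20 \left(11 - A\right)}$)
$397414 + z{\left(-20,692 \right)} = 397414 + \frac{-393 - 20}{20 \left(-11 - 20\right)} = 397414 + \frac{1}{20} \frac{1}{-31} \left(-413\right) = 397414 + \frac{1}{20} \left(- \frac{1}{31}\right) \left(-413\right) = 397414 + \frac{413}{620} = \frac{246397093}{620}$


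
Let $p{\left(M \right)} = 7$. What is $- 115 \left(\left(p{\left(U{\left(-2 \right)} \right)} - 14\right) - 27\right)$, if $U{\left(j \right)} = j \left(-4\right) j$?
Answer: $3910$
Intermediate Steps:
$U{\left(j \right)} = - 4 j^{2}$ ($U{\left(j \right)} = - 4 j j = - 4 j^{2}$)
$- 115 \left(\left(p{\left(U{\left(-2 \right)} \right)} - 14\right) - 27\right) = - 115 \left(\left(7 - 14\right) - 27\right) = - 115 \left(-7 - 27\right) = \left(-115\right) \left(-34\right) = 3910$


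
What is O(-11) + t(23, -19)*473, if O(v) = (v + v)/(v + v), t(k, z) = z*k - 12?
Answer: -212376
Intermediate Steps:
t(k, z) = -12 + k*z (t(k, z) = k*z - 12 = -12 + k*z)
O(v) = 1 (O(v) = (2*v)/((2*v)) = (2*v)*(1/(2*v)) = 1)
O(-11) + t(23, -19)*473 = 1 + (-12 + 23*(-19))*473 = 1 + (-12 - 437)*473 = 1 - 449*473 = 1 - 212377 = -212376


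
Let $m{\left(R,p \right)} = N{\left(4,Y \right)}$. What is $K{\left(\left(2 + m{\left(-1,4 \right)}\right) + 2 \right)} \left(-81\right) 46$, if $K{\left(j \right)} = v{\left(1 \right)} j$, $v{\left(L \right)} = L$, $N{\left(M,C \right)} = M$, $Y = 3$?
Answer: $-29808$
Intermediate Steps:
$m{\left(R,p \right)} = 4$
$K{\left(j \right)} = j$ ($K{\left(j \right)} = 1 j = j$)
$K{\left(\left(2 + m{\left(-1,4 \right)}\right) + 2 \right)} \left(-81\right) 46 = \left(\left(2 + 4\right) + 2\right) \left(-81\right) 46 = \left(6 + 2\right) \left(-81\right) 46 = 8 \left(-81\right) 46 = \left(-648\right) 46 = -29808$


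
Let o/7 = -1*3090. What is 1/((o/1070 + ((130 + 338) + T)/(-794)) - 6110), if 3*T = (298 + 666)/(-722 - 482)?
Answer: -76717074/470337347047 ≈ -0.00016311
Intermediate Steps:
o = -21630 (o = 7*(-1*3090) = 7*(-3090) = -21630)
T = -241/903 (T = ((298 + 666)/(-722 - 482))/3 = (964/(-1204))/3 = (964*(-1/1204))/3 = (⅓)*(-241/301) = -241/903 ≈ -0.26689)
1/((o/1070 + ((130 + 338) + T)/(-794)) - 6110) = 1/((-21630/1070 + ((130 + 338) - 241/903)/(-794)) - 6110) = 1/((-21630*1/1070 + (468 - 241/903)*(-1/794)) - 6110) = 1/((-2163/107 + (422363/903)*(-1/794)) - 6110) = 1/((-2163/107 - 422363/716982) - 6110) = 1/(-1596024907/76717074 - 6110) = 1/(-470337347047/76717074) = -76717074/470337347047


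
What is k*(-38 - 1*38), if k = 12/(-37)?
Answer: 912/37 ≈ 24.649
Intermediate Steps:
k = -12/37 (k = 12*(-1/37) = -12/37 ≈ -0.32432)
k*(-38 - 1*38) = -12*(-38 - 1*38)/37 = -12*(-38 - 38)/37 = -12/37*(-76) = 912/37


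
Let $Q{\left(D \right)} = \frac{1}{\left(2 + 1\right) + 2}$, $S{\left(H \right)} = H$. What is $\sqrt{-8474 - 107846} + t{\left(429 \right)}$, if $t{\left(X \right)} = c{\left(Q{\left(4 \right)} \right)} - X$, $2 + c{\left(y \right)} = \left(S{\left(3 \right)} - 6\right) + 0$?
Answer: $-434 + 4 i \sqrt{7270} \approx -434.0 + 341.06 i$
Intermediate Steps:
$Q{\left(D \right)} = \frac{1}{5}$ ($Q{\left(D \right)} = \frac{1}{3 + 2} = \frac{1}{5}$)
$c{\left(y \right)} = -5$ ($c{\left(y \right)} = -2 + \left(\left(3 - 6\right) + 0\right) = -2 + \left(-3 + 0\right) = -2 - 3 = -5$)
$t{\left(X \right)} = -5 - X$
$\sqrt{-8474 - 107846} + t{\left(429 \right)} = \sqrt{-8474 - 107846} - 434 = \sqrt{-116320} - 434 = 4 i \sqrt{7270} - 434 = -434 + 4 i \sqrt{7270}$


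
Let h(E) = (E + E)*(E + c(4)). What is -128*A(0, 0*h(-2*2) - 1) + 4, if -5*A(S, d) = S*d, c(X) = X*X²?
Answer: 4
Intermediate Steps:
c(X) = X³
h(E) = 2*E*(64 + E) (h(E) = (E + E)*(E + 4³) = (2*E)*(E + 64) = (2*E)*(64 + E) = 2*E*(64 + E))
A(S, d) = -S*d/5
-128*A(0, 0*h(-2*2) - 1) + 4 = -(-128)*0*(0*(2*(-2*2)*(64 - 2*2)) - 1)/5 + 4 = -(-128)*0*(0*(2*(-4)*(64 - 4)) - 1)/5 + 4 = -(-128)*0*(0*(2*(-4)*60) - 1)/5 + 4 = -(-128)*0*(0*(-480) - 1)/5 + 4 = -(-128)*0*(0 - 1)/5 + 4 = -(-128)*0*(-1)/5 + 4 = -128*0 + 4 = 0 + 4 = 4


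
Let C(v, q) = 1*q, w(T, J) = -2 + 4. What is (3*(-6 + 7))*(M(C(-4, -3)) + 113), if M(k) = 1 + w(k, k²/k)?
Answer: 348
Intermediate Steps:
w(T, J) = 2
C(v, q) = q
M(k) = 3 (M(k) = 1 + 2 = 3)
(3*(-6 + 7))*(M(C(-4, -3)) + 113) = (3*(-6 + 7))*(3 + 113) = (3*1)*116 = 3*116 = 348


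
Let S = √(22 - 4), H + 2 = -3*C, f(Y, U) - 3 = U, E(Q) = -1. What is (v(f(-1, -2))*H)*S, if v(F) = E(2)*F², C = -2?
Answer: -12*√2 ≈ -16.971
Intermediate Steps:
f(Y, U) = 3 + U
H = 4 (H = -2 - 3*(-2) = -2 + 6 = 4)
S = 3*√2 (S = √18 = 3*√2 ≈ 4.2426)
v(F) = -F²
(v(f(-1, -2))*H)*S = (-(3 - 2)²*4)*(3*√2) = (-1*1²*4)*(3*√2) = (-1*1*4)*(3*√2) = (-1*4)*(3*√2) = -12*√2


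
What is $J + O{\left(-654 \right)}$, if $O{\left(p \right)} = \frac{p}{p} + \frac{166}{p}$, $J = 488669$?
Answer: $\frac{159795007}{327} \approx 4.8867 \cdot 10^{5}$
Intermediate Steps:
$O{\left(p \right)} = 1 + \frac{166}{p}$
$J + O{\left(-654 \right)} = 488669 + \frac{166 - 654}{-654} = 488669 - - \frac{244}{327} = 488669 + \frac{244}{327} = \frac{159795007}{327}$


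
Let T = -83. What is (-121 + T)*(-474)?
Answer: 96696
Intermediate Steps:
(-121 + T)*(-474) = (-121 - 83)*(-474) = -204*(-474) = 96696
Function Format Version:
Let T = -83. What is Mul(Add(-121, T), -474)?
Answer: 96696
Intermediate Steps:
Mul(Add(-121, T), -474) = Mul(Add(-121, -83), -474) = Mul(-204, -474) = 96696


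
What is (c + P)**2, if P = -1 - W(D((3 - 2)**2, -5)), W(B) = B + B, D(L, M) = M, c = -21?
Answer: 144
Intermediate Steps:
W(B) = 2*B
P = 9 (P = -1 - 2*(-5) = -1 - 1*(-10) = -1 + 10 = 9)
(c + P)**2 = (-21 + 9)**2 = (-12)**2 = 144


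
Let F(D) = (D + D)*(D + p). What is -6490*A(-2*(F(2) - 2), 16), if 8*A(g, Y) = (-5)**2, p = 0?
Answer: -81125/4 ≈ -20281.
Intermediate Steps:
F(D) = 2*D**2 (F(D) = (D + D)*(D + 0) = (2*D)*D = 2*D**2)
A(g, Y) = 25/8 (A(g, Y) = (1/8)*(-5)**2 = (1/8)*25 = 25/8)
-6490*A(-2*(F(2) - 2), 16) = -6490*25/8 = -81125/4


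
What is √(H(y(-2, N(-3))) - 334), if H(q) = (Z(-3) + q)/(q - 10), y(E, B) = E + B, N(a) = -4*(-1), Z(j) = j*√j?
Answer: √(-5348 + 6*I*√3)/4 ≈ 0.017763 + 18.283*I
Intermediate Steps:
Z(j) = j^(3/2)
N(a) = 4
y(E, B) = B + E
H(q) = (q - 3*I*√3)/(-10 + q) (H(q) = ((-3)^(3/2) + q)/(q - 10) = (-3*I*√3 + q)/(-10 + q) = (q - 3*I*√3)/(-10 + q))
√(H(y(-2, N(-3))) - 334) = √(((4 - 2) - 3*I*√3)/(-10 + (4 - 2)) - 334) = √((2 - 3*I*√3)/(-10 + 2) - 334) = √((2 - 3*I*√3)/(-8) - 334) = √(-(2 - 3*I*√3)/8 - 334) = √((-¼ + 3*I*√3/8) - 334) = √(-1337/4 + 3*I*√3/8)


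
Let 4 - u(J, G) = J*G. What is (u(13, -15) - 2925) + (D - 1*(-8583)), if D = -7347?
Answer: -1490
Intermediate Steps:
u(J, G) = 4 - G*J (u(J, G) = 4 - J*G = 4 - G*J)
(u(13, -15) - 2925) + (D - 1*(-8583)) = ((4 - 1*(-15)*13) - 2925) + (-7347 - 1*(-8583)) = ((4 + 195) - 2925) + (-7347 + 8583) = (199 - 2925) + 1236 = -2726 + 1236 = -1490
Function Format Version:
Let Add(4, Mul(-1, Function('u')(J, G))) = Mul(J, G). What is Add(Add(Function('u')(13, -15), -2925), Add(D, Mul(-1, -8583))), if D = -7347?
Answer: -1490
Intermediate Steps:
Function('u')(J, G) = Add(4, Mul(-1, G, J)) (Function('u')(J, G) = Add(4, Mul(-1, Mul(J, G))) = Add(4, Mul(-1, Mul(G, J))) = Add(4, Mul(-1, G, J)))
Add(Add(Function('u')(13, -15), -2925), Add(D, Mul(-1, -8583))) = Add(Add(Add(4, Mul(-1, -15, 13)), -2925), Add(-7347, Mul(-1, -8583))) = Add(Add(Add(4, 195), -2925), Add(-7347, 8583)) = Add(Add(199, -2925), 1236) = Add(-2726, 1236) = -1490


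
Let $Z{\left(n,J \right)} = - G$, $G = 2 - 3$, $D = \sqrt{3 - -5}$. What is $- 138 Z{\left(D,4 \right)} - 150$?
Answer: $-288$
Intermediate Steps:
$D = 2 \sqrt{2}$ ($D = \sqrt{3 + 5} = \sqrt{8} = 2 \sqrt{2} \approx 2.8284$)
$G = -1$ ($G = 2 - 3 = -1$)
$Z{\left(n,J \right)} = 1$ ($Z{\left(n,J \right)} = \left(-1\right) \left(-1\right) = 1$)
$- 138 Z{\left(D,4 \right)} - 150 = \left(-138\right) 1 - 150 = -138 - 150 = -288$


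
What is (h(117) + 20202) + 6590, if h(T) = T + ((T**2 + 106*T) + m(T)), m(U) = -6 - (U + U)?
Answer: 52760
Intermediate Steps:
m(U) = -6 - 2*U
h(T) = -6 + T**2 + 105*T (h(T) = T + ((T**2 + 106*T) + (-6 - 2*T)) = T + (-6 + T**2 + 104*T) = -6 + T**2 + 105*T)
(h(117) + 20202) + 6590 = ((-6 + 117**2 + 105*117) + 20202) + 6590 = ((-6 + 13689 + 12285) + 20202) + 6590 = (25968 + 20202) + 6590 = 46170 + 6590 = 52760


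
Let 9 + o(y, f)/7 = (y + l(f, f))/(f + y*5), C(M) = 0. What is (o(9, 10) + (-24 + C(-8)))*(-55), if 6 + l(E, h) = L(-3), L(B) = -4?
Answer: 4792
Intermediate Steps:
l(E, h) = -10 (l(E, h) = -6 - 4 = -10)
o(y, f) = -63 + 7*(-10 + y)/(f + 5*y) (o(y, f) = -63 + 7*((y - 10)/(f + y*5)) = -63 + 7*((-10 + y)/(f + 5*y)) = -63 + 7*(-10 + y)/(f + 5*y))
(o(9, 10) + (-24 + C(-8)))*(-55) = (7*(-10 - 44*9 - 9*10)/(10 + 5*9) + (-24 + 0))*(-55) = (7*(-10 - 396 - 90)/(10 + 45) - 24)*(-55) = (7*(-496)/55 - 24)*(-55) = (7*(1/55)*(-496) - 24)*(-55) = (-3472/55 - 24)*(-55) = -4792/55*(-55) = 4792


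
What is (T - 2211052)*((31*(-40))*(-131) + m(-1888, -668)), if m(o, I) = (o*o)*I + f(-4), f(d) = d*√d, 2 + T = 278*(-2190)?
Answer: 6713987324568048 + 22558992*I ≈ 6.714e+15 + 2.2559e+7*I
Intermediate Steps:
T = -608822 (T = -2 + 278*(-2190) = -2 - 608820 = -608822)
f(d) = d^(3/2)
m(o, I) = -8*I + I*o² (m(o, I) = (o*o)*I + (-4)^(3/2) = o²*I - 8*I = I*o² - 8*I = -8*I + I*o²)
(T - 2211052)*((31*(-40))*(-131) + m(-1888, -668)) = (-608822 - 2211052)*((31*(-40))*(-131) + (-8*I - 668*(-1888)²)) = -2819874*(-1240*(-131) + (-8*I - 668*3564544)) = -2819874*(162440 + (-8*I - 2381115392)) = -2819874*(162440 + (-2381115392 - 8*I)) = -2819874*(-2380952952 - 8*I) = 6713987324568048 + 22558992*I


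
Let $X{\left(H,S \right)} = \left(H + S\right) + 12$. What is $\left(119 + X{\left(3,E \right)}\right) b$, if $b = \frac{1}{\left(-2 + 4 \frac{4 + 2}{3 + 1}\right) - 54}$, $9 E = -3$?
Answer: $- \frac{401}{150} \approx -2.6733$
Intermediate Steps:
$E = - \frac{1}{3}$ ($E = \frac{1}{9} \left(-3\right) = - \frac{1}{3} \approx -0.33333$)
$X{\left(H,S \right)} = 12 + H + S$
$b = - \frac{1}{50}$ ($b = \frac{1}{\left(-2 + 4 \cdot \frac{6}{4}\right) - 54} = \frac{1}{\left(-2 + 4 \cdot 6 \cdot \frac{1}{4}\right) - 54} = \frac{1}{\left(-2 + 4 \cdot \frac{3}{2}\right) - 54} = \frac{1}{\left(-2 + 6\right) - 54} = \frac{1}{4 - 54} = \frac{1}{-50} = - \frac{1}{50} \approx -0.02$)
$\left(119 + X{\left(3,E \right)}\right) b = \left(119 + \left(12 + 3 - \frac{1}{3}\right)\right) \left(- \frac{1}{50}\right) = \left(119 + \frac{44}{3}\right) \left(- \frac{1}{50}\right) = \frac{401}{3} \left(- \frac{1}{50}\right) = - \frac{401}{150}$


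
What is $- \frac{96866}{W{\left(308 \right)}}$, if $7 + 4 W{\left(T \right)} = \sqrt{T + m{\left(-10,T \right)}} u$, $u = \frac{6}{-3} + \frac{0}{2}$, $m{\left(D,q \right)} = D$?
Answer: $- \frac{2712248}{1143} + \frac{774928 \sqrt{298}}{1143} \approx 9330.8$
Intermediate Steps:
$u = -2$ ($u = 6 \left(- \frac{1}{3}\right) + 0 \cdot \frac{1}{2} = -2 + 0 = -2$)
$W{\left(T \right)} = - \frac{7}{4} - \frac{\sqrt{-10 + T}}{2}$ ($W{\left(T \right)} = - \frac{7}{4} + \frac{\sqrt{T - 10} \left(-2\right)}{4} = - \frac{7}{4} + \frac{\sqrt{-10 + T} \left(-2\right)}{4} = - \frac{7}{4} + \frac{\left(-2\right) \sqrt{-10 + T}}{4} = - \frac{7}{4} - \frac{\sqrt{-10 + T}}{2}$)
$- \frac{96866}{W{\left(308 \right)}} = - \frac{96866}{- \frac{7}{4} - \frac{\sqrt{-10 + 308}}{2}} = - \frac{96866}{- \frac{7}{4} - \frac{\sqrt{298}}{2}}$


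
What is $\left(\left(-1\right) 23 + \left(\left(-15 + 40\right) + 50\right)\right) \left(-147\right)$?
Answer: $-7644$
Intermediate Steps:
$\left(\left(-1\right) 23 + \left(\left(-15 + 40\right) + 50\right)\right) \left(-147\right) = \left(-23 + \left(25 + 50\right)\right) \left(-147\right) = \left(-23 + 75\right) \left(-147\right) = 52 \left(-147\right) = -7644$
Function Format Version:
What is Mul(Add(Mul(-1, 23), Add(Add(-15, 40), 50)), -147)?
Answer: -7644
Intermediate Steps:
Mul(Add(Mul(-1, 23), Add(Add(-15, 40), 50)), -147) = Mul(Add(-23, Add(25, 50)), -147) = Mul(Add(-23, 75), -147) = Mul(52, -147) = -7644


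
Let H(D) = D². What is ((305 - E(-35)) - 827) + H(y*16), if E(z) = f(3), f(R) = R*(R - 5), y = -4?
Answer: 3580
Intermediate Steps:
f(R) = R*(-5 + R)
E(z) = -6 (E(z) = 3*(-5 + 3) = 3*(-2) = -6)
((305 - E(-35)) - 827) + H(y*16) = ((305 - 1*(-6)) - 827) + (-4*16)² = ((305 + 6) - 827) + (-64)² = (311 - 827) + 4096 = -516 + 4096 = 3580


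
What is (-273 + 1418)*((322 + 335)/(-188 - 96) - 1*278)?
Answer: -91152305/284 ≈ -3.2096e+5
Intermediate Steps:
(-273 + 1418)*((322 + 335)/(-188 - 96) - 1*278) = 1145*(657/(-284) - 278) = 1145*(657*(-1/284) - 278) = 1145*(-657/284 - 278) = 1145*(-79609/284) = -91152305/284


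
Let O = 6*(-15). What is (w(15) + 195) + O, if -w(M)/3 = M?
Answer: 60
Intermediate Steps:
w(M) = -3*M
O = -90
(w(15) + 195) + O = (-3*15 + 195) - 90 = (-45 + 195) - 90 = 150 - 90 = 60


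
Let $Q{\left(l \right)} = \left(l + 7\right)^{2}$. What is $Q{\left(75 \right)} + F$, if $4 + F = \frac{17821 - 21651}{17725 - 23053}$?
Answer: $\frac{17903995}{2664} \approx 6720.7$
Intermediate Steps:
$Q{\left(l \right)} = \left(7 + l\right)^{2}$
$F = - \frac{8741}{2664}$ ($F = -4 + \frac{17821 - 21651}{17725 - 23053} = -4 - \frac{3830}{-5328} = -4 - - \frac{1915}{2664} = -4 + \frac{1915}{2664} = - \frac{8741}{2664} \approx -3.2812$)
$Q{\left(75 \right)} + F = \left(7 + 75\right)^{2} - \frac{8741}{2664} = 82^{2} - \frac{8741}{2664} = 6724 - \frac{8741}{2664} = \frac{17903995}{2664}$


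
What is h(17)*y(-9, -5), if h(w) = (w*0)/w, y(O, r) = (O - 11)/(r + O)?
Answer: 0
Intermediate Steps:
y(O, r) = (-11 + O)/(O + r)
h(w) = 0 (h(w) = 0/w = 0)
h(17)*y(-9, -5) = 0*((-11 - 9)/(-9 - 5)) = 0*(-20/(-14)) = 0*(-1/14*(-20)) = 0*(10/7) = 0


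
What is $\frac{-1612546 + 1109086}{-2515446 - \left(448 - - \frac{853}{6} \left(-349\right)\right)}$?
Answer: $\frac{3020760}{14797667} \approx 0.20414$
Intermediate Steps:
$\frac{-1612546 + 1109086}{-2515446 - \left(448 - - \frac{853}{6} \left(-349\right)\right)} = - \frac{503460}{-2515446 - \left(448 - \left(-853\right) \frac{1}{6} \left(-349\right)\right)} = - \frac{503460}{-2515446 - - \frac{295009}{6}} = - \frac{503460}{-2515446 + \left(-448 + \frac{297697}{6}\right)} = - \frac{503460}{-2515446 + \frac{295009}{6}} = - \frac{503460}{- \frac{14797667}{6}} = \left(-503460\right) \left(- \frac{6}{14797667}\right) = \frac{3020760}{14797667}$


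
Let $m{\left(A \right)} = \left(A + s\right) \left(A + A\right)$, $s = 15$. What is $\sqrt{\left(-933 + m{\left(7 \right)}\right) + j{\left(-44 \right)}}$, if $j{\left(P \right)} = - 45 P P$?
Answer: $i \sqrt{87745} \approx 296.22 i$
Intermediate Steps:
$m{\left(A \right)} = 2 A \left(15 + A\right)$ ($m{\left(A \right)} = \left(A + 15\right) \left(A + A\right) = \left(15 + A\right) 2 A = 2 A \left(15 + A\right)$)
$j{\left(P \right)} = - 45 P^{2}$
$\sqrt{\left(-933 + m{\left(7 \right)}\right) + j{\left(-44 \right)}} = \sqrt{\left(-933 + 2 \cdot 7 \left(15 + 7\right)\right) - 45 \left(-44\right)^{2}} = \sqrt{\left(-933 + 2 \cdot 7 \cdot 22\right) - 87120} = \sqrt{\left(-933 + 308\right) - 87120} = \sqrt{-625 - 87120} = \sqrt{-87745} = i \sqrt{87745}$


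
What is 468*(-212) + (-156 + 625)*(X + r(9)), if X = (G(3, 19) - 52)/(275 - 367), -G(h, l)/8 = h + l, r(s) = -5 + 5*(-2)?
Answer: -2417040/23 ≈ -1.0509e+5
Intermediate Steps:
r(s) = -15 (r(s) = -5 - 10 = -15)
G(h, l) = -8*h - 8*l (G(h, l) = -8*(h + l) = -8*h - 8*l)
X = 57/23 (X = ((-8*3 - 8*19) - 52)/(275 - 367) = ((-24 - 152) - 52)/(-92) = (-176 - 52)*(-1/92) = -228*(-1/92) = 57/23 ≈ 2.4783)
468*(-212) + (-156 + 625)*(X + r(9)) = 468*(-212) + (-156 + 625)*(57/23 - 15) = -99216 + 469*(-288/23) = -99216 - 135072/23 = -2417040/23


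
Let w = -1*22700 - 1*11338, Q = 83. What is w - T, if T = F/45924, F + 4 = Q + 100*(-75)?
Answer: -1563153691/45924 ≈ -34038.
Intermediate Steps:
w = -34038 (w = -22700 - 11338 = -34038)
F = -7421 (F = -4 + (83 + 100*(-75)) = -4 + (83 - 7500) = -4 - 7417 = -7421)
T = -7421/45924 ≈ -0.16159
w - T = -34038 - 1*(-7421/45924) = -34038 + 7421/45924 = -1563153691/45924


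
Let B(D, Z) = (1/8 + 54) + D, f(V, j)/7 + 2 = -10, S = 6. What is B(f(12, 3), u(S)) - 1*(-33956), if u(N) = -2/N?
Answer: 271409/8 ≈ 33926.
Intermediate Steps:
f(V, j) = -84 (f(V, j) = -14 + 7*(-10) = -14 - 70 = -84)
B(D, Z) = 433/8 + D (B(D, Z) = (1/8 + 54) + D = 433/8 + D)
B(f(12, 3), u(S)) - 1*(-33956) = (433/8 - 84) - 1*(-33956) = -239/8 + 33956 = 271409/8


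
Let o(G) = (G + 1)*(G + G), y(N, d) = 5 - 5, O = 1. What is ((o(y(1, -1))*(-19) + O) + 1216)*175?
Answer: 212975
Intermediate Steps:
y(N, d) = 0
o(G) = 2*G*(1 + G) (o(G) = (1 + G)*(2*G) = 2*G*(1 + G))
((o(y(1, -1))*(-19) + O) + 1216)*175 = (((2*0*(1 + 0))*(-19) + 1) + 1216)*175 = (((2*0*1)*(-19) + 1) + 1216)*175 = ((0*(-19) + 1) + 1216)*175 = ((0 + 1) + 1216)*175 = (1 + 1216)*175 = 1217*175 = 212975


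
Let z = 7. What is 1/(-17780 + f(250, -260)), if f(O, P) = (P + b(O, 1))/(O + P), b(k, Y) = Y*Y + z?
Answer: -5/88774 ≈ -5.6323e-5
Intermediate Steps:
b(k, Y) = 7 + Y**2 (b(k, Y) = Y*Y + 7 = Y**2 + 7 = 7 + Y**2)
f(O, P) = (8 + P)/(O + P) (f(O, P) = (P + (7 + 1**2))/(O + P) = (P + (7 + 1))/(O + P) = (P + 8)/(O + P) = (8 + P)/(O + P))
1/(-17780 + f(250, -260)) = 1/(-17780 + (8 - 260)/(250 - 260)) = 1/(-17780 - 252/(-10)) = 1/(-17780 - 1/10*(-252)) = 1/(-17780 + 126/5) = 1/(-88774/5) = -5/88774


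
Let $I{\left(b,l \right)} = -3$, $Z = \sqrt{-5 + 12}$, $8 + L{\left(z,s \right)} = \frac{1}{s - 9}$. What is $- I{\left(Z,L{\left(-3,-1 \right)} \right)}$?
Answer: $3$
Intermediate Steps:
$L{\left(z,s \right)} = -8 + \frac{1}{-9 + s}$ ($L{\left(z,s \right)} = -8 + \frac{1}{s - 9} = -8 + \frac{1}{-9 + s}$)
$Z = \sqrt{7} \approx 2.6458$
$- I{\left(Z,L{\left(-3,-1 \right)} \right)} = \left(-1\right) \left(-3\right) = 3$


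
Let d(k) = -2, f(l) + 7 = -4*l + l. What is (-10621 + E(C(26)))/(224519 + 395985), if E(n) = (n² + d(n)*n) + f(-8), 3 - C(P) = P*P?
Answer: 443671/620504 ≈ 0.71502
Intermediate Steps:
C(P) = 3 - P² (C(P) = 3 - P*P = 3 - P²)
f(l) = -7 - 3*l (f(l) = -7 + (-4*l + l) = -7 - 3*l)
E(n) = 17 + n² - 2*n (E(n) = (n² - 2*n) + (-7 - 3*(-8)) = (n² - 2*n) + (-7 + 24) = (n² - 2*n) + 17 = 17 + n² - 2*n)
(-10621 + E(C(26)))/(224519 + 395985) = (-10621 + (17 + (3 - 1*26²)² - 2*(3 - 1*26²)))/(224519 + 395985) = (-10621 + (17 + (3 - 1*676)² - 2*(3 - 1*676)))/620504 = (-10621 + (17 + (3 - 676)² - 2*(3 - 676)))*(1/620504) = (-10621 + (17 + (-673)² - 2*(-673)))*(1/620504) = (-10621 + (17 + 452929 + 1346))*(1/620504) = (-10621 + 454292)*(1/620504) = 443671*(1/620504) = 443671/620504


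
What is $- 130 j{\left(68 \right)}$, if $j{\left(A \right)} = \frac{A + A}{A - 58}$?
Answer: $-1768$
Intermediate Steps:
$j{\left(A \right)} = \frac{2 A}{-58 + A}$
$- 130 j{\left(68 \right)} = - 130 \cdot 2 \cdot 68 \frac{1}{-58 + 68} = - 130 \cdot 2 \cdot 68 \cdot \frac{1}{10} = \left(-130\right) \frac{68}{5} = -1768$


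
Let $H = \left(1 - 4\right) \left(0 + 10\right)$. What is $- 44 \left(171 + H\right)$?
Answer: $-6204$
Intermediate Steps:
$H = -30$ ($H = \left(-3\right) 10 = -30$)
$- 44 \left(171 + H\right) = - 44 \left(171 - 30\right) = \left(-44\right) 141 = -6204$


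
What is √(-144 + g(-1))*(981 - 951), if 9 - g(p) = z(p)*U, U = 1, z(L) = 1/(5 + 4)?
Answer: 80*I*√19 ≈ 348.71*I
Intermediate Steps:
z(L) = ⅑ (z(L) = 1/9 = ⅑)
g(p) = 80/9 (g(p) = 9 - 1/9 = 9 - 1*⅑ = 9 - ⅑ = 80/9)
√(-144 + g(-1))*(981 - 951) = √(-144 + 80/9)*(981 - 951) = √(-1216/9)*30 = (8*I*√19/3)*30 = 80*I*√19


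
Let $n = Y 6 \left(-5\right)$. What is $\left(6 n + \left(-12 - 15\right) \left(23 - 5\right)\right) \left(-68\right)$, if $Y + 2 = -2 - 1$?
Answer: $-28152$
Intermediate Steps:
$Y = -5$ ($Y = -2 - 3 = -5$)
$n = 150$ ($n = \left(-5\right) 6 \left(-5\right) = \left(-30\right) \left(-5\right) = 150$)
$\left(6 n + \left(-12 - 15\right) \left(23 - 5\right)\right) \left(-68\right) = \left(6 \cdot 150 + \left(-12 - 15\right) \left(23 - 5\right)\right) \left(-68\right) = \left(900 - 486\right) \left(-68\right) = 414 \left(-68\right) = -28152$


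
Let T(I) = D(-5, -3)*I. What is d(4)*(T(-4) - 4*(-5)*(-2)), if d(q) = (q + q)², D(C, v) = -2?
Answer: -2048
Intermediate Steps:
d(q) = 4*q² (d(q) = (2*q)² = 4*q²)
T(I) = -2*I
d(4)*(T(-4) - 4*(-5)*(-2)) = (4*4²)*(-2*(-4) - 4*(-5)*(-2)) = (4*16)*(8 + 20*(-2)) = 64*(8 - 40) = 64*(-32) = -2048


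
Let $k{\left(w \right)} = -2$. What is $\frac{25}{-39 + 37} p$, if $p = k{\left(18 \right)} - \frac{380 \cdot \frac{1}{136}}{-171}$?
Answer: $\frac{15175}{612} \approx 24.796$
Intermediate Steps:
$p = - \frac{607}{306}$ ($p = -2 - \frac{380 \cdot \frac{1}{136}}{-171} = -2 - 380 \cdot \frac{1}{136} \left(- \frac{1}{171}\right) = -2 - \frac{95}{34} \left(- \frac{1}{171}\right) = -2 - - \frac{5}{306} = -2 + \frac{5}{306} = - \frac{607}{306} \approx -1.9837$)
$\frac{25}{-39 + 37} p = \frac{25}{-39 + 37} \left(- \frac{607}{306}\right) = \frac{25}{-2} \left(- \frac{607}{306}\right) = 25 \left(- \frac{1}{2}\right) \left(- \frac{607}{306}\right) = \left(- \frac{25}{2}\right) \left(- \frac{607}{306}\right) = \frac{15175}{612}$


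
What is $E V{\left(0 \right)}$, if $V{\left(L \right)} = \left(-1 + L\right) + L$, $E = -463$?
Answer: $463$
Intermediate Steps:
$V{\left(L \right)} = -1 + 2 L$
$E V{\left(0 \right)} = - 463 \left(-1 + 2 \cdot 0\right) = - 463 \left(-1 + 0\right) = \left(-463\right) \left(-1\right) = 463$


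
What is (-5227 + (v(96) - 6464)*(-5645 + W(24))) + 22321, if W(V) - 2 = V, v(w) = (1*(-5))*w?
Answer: 39035430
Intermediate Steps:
v(w) = -5*w
W(V) = 2 + V
(-5227 + (v(96) - 6464)*(-5645 + W(24))) + 22321 = (-5227 + (-5*96 - 6464)*(-5645 + (2 + 24))) + 22321 = (-5227 + (-480 - 6464)*(-5645 + 26)) + 22321 = (-5227 - 6944*(-5619)) + 22321 = (-5227 + 39018336) + 22321 = 39013109 + 22321 = 39035430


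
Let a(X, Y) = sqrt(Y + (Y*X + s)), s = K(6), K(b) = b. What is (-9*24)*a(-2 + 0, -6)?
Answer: -432*sqrt(3) ≈ -748.25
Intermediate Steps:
s = 6
a(X, Y) = sqrt(6 + Y + X*Y) (a(X, Y) = sqrt(Y + (Y*X + 6)) = sqrt(Y + (X*Y + 6)) = sqrt(Y + (6 + X*Y)) = sqrt(6 + Y + X*Y))
(-9*24)*a(-2 + 0, -6) = (-9*24)*sqrt(6 - 6 + (-2 + 0)*(-6)) = -216*sqrt(6 - 6 - 2*(-6)) = -216*sqrt(6 - 6 + 12) = -432*sqrt(3)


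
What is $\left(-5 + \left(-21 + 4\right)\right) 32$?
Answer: $-704$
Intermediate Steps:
$\left(-5 + \left(-21 + 4\right)\right) 32 = \left(-5 - 17\right) 32 = \left(-22\right) 32 = -704$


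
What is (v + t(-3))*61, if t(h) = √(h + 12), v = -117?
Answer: -6954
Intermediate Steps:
t(h) = √(12 + h)
(v + t(-3))*61 = (-117 + √(12 - 3))*61 = (-117 + √9)*61 = (-117 + 3)*61 = -114*61 = -6954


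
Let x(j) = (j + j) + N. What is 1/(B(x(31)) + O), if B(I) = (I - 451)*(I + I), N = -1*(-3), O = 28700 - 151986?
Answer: -1/173466 ≈ -5.7648e-6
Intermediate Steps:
O = -123286
N = 3
x(j) = 3 + 2*j (x(j) = (j + j) + 3 = 2*j + 3 = 3 + 2*j)
B(I) = 2*I*(-451 + I) (B(I) = (-451 + I)*(2*I) = 2*I*(-451 + I))
1/(B(x(31)) + O) = 1/(2*(3 + 2*31)*(-451 + (3 + 2*31)) - 123286) = 1/(2*(3 + 62)*(-451 + (3 + 62)) - 123286) = 1/(2*65*(-451 + 65) - 123286) = 1/(2*65*(-386) - 123286) = 1/(-50180 - 123286) = 1/(-173466) = -1/173466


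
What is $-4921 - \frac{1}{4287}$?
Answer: $- \frac{21096328}{4287} \approx -4921.0$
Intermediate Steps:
$-4921 - \frac{1}{4287} = - \frac{21096328}{4287}$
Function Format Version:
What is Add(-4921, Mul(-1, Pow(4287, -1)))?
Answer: Rational(-21096328, 4287) ≈ -4921.0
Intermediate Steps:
Add(-4921, Mul(-1, Pow(4287, -1))) = Add(-4921, Mul(-1, Rational(1, 4287))) = Add(-4921, Rational(-1, 4287)) = Rational(-21096328, 4287)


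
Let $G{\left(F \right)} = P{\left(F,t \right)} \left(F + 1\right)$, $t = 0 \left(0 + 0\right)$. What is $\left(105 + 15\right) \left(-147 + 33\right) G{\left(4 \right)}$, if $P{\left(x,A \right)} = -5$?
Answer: $342000$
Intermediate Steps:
$t = 0$ ($t = 0 \cdot 0 = 0$)
$G{\left(F \right)} = -5 - 5 F$ ($G{\left(F \right)} = - 5 \left(F + 1\right) = - 5 \left(1 + F\right) = -5 - 5 F$)
$\left(105 + 15\right) \left(-147 + 33\right) G{\left(4 \right)} = \left(105 + 15\right) \left(-147 + 33\right) \left(-5 - 20\right) = 120 \left(-114\right) \left(-5 - 20\right) = \left(-13680\right) \left(-25\right) = 342000$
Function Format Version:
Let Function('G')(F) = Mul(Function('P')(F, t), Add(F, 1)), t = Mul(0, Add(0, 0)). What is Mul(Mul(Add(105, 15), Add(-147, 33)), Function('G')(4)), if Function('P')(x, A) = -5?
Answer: 342000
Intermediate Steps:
t = 0 (t = Mul(0, 0) = 0)
Function('G')(F) = Add(-5, Mul(-5, F)) (Function('G')(F) = Mul(-5, Add(F, 1)) = Mul(-5, Add(1, F)) = Add(-5, Mul(-5, F)))
Mul(Mul(Add(105, 15), Add(-147, 33)), Function('G')(4)) = Mul(Mul(Add(105, 15), Add(-147, 33)), Add(-5, Mul(-5, 4))) = Mul(Mul(120, -114), Add(-5, -20)) = Mul(-13680, -25) = 342000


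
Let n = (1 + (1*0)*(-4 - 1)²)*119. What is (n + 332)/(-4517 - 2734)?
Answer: -451/7251 ≈ -0.062198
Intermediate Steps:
n = 119 (n = (1 + 0*(-5)²)*119 = (1 + 0*25)*119 = (1 + 0)*119 = 1*119 = 119)
(n + 332)/(-4517 - 2734) = (119 + 332)/(-4517 - 2734) = 451/(-7251) = 451*(-1/7251) = -451/7251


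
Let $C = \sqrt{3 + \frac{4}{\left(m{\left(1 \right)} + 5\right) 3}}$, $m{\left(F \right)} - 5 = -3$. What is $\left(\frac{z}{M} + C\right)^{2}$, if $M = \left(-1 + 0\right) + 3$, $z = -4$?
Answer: $\frac{\left(42 - \sqrt{1407}\right)^{2}}{441} \approx 0.045715$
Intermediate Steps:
$M = 2$ ($M = -1 + 3 = 2$)
$m{\left(F \right)} = 2$ ($m{\left(F \right)} = 5 - 3 = 2$)
$C = \frac{\sqrt{1407}}{21}$ ($C = \sqrt{3 + \frac{4}{\left(2 + 5\right) 3}} = \sqrt{3 + \frac{4}{7 \cdot 3}} = \sqrt{3 + \frac{4}{21}} = \sqrt{\frac{67}{21}} = \frac{\sqrt{1407}}{21} \approx 1.7862$)
$\left(\frac{z}{M} + C\right)^{2} = \left(- \frac{4}{2} + \frac{\sqrt{1407}}{21}\right)^{2} = \left(\left(-4\right) \frac{1}{2} + \frac{\sqrt{1407}}{21}\right)^{2} = \left(-2 + \frac{\sqrt{1407}}{21}\right)^{2}$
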